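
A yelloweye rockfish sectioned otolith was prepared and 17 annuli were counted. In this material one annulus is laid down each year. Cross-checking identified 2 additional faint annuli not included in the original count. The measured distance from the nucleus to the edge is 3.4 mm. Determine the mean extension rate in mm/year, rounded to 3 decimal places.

True annulus count = 17 + 2 = 19.
3.4 mm over 19 years gives 3.4 / 19 ≈ 0.179 mm/year.

0.179 mm/year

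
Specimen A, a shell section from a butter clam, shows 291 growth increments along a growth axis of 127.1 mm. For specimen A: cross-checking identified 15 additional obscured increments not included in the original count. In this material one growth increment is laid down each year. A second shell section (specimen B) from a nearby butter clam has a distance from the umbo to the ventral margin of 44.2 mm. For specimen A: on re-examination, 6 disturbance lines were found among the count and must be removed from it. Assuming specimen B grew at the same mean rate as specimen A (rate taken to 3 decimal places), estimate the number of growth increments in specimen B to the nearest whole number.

Specimen A: after corrections the count is 291 − 6 + 15 = 300 growth increments.
A: Mean rate = 127.1 mm / 300 years ≈ 0.424 mm/yr.
For B, 44.2 / 0.424 = 104.25 years ≈ 104 growth increments.

104 growth increments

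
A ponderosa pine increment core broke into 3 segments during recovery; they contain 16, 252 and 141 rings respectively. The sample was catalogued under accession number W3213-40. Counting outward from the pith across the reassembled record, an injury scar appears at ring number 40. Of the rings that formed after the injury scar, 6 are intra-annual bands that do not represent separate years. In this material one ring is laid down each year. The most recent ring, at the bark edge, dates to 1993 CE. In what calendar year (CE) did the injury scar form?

1630 CE

Total rings = 16 + 252 + 141 = 409.
409 − 40 = 369 rings lie beyond the injury scar toward the bark edge.
Excluding 6 false rings: 369 − 6 = 363.
1993 − 363 = 1630 CE.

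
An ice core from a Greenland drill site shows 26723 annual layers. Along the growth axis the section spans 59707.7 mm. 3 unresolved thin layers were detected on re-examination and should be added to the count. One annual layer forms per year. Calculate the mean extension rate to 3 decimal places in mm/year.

After corrections the count is 26723 + 3 = 26726 annual layers.
59707.7 mm over 26726 years gives 59707.7 / 26726 ≈ 2.234 mm/year.

2.234 mm/year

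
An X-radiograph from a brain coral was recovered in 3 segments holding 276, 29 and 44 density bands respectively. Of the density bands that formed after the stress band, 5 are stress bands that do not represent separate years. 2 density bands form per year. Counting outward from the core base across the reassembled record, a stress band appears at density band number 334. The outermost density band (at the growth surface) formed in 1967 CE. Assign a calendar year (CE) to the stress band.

1962 CE

Total density bands = 276 + 29 + 44 = 349.
Between density band 334 and the growth surface there are 349 − 334 = 15 density bands.
15 − 5 false = 10 true density bands after the stress band.
With 2 density bands per year, 10 / 2 = 5 years.
1967 − 5 = 1962 CE.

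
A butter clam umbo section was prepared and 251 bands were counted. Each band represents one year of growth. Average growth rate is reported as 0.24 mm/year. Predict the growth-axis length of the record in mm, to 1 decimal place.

The record spans 251 years at 0.24 mm per year.
Predicted length = 0.24 mm/year × 251 years = 60.2 mm.

60.2 mm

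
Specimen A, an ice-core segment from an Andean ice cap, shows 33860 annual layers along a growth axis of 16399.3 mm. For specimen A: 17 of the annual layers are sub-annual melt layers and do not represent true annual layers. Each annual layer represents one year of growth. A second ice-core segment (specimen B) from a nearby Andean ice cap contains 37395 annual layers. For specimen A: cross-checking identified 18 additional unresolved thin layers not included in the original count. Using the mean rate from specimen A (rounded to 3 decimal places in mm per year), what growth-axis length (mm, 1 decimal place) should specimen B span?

18099.2 mm

Specimen A: correcting the raw count gives 33860 − 17 + 18 = 33861 true annual layers.
A: 16399.3 mm over 33861 years gives 16399.3 / 33861 ≈ 0.484 mm per year.
B's length ≈ 0.484 × 37395 = 18099.2 mm.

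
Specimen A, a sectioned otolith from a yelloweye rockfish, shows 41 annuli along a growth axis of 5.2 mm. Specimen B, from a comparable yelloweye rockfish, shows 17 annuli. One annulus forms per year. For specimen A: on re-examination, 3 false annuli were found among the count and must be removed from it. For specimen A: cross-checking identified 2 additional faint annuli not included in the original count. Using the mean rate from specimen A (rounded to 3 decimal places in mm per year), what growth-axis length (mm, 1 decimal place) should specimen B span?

2.2 mm

Specimen A: after corrections the count is 41 − 3 + 2 = 40 annuli.
A: 5.2 mm over 40 years gives 5.2 / 40 ≈ 0.130 mm per year.
For B, 0.130 mm/year × 17 years = 2.2 mm.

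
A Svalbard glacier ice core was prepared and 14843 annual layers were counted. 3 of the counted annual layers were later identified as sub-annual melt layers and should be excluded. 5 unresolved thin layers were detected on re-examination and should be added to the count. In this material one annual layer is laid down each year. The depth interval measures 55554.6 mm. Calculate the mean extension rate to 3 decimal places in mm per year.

3.742 mm per year

After corrections the count is 14843 − 3 + 5 = 14845 annual layers.
Extension rate ≈ 55554.6 / 14845 = 3.742 mm per year.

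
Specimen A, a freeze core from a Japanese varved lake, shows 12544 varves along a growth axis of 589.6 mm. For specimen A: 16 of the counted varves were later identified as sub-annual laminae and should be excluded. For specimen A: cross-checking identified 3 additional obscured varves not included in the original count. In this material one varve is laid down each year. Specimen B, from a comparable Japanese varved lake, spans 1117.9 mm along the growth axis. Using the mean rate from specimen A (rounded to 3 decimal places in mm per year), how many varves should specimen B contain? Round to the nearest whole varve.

23785 varves

Specimen A: adjusted count: 12544 − 16 + 3 = 12531 varves.
A: Extension rate ≈ 589.6 / 12531 = 0.047 mm/yr.
Specimen B: 1117.9 mm / 0.047 mm per year = 23785.11 years ≈ 23785 varves.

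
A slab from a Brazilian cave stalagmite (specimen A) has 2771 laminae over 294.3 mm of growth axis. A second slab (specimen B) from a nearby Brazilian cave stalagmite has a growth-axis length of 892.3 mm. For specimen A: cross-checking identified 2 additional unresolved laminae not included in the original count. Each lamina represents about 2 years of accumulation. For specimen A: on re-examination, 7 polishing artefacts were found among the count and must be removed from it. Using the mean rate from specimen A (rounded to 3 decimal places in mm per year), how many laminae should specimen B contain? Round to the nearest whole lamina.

8418 laminae

Specimen A: correcting the raw count gives 2771 − 7 + 2 = 2766 true laminae.
Specimen A: multiplying by 2 years per lamina: 2766 × 2 = 5532 years.
A: 294.3 mm over 5532 years gives 294.3 / 5532 ≈ 0.053 mm per year.
B spans 892.3 / 0.053 = 16835.85 years; at 2 years per lamina that is 16835.85 / 2 ≈ 8418 laminae.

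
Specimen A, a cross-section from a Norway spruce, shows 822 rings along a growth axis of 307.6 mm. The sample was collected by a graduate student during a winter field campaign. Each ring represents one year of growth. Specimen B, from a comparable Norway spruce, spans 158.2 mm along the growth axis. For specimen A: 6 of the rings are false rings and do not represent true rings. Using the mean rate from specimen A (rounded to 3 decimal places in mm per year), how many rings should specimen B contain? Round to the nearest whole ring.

420 rings

Specimen A: adjusted count: 822 − 6 = 816 rings.
A: Extension rate ≈ 307.6 / 816 = 0.377 mm/year.
Specimen B: 158.2 mm / 0.377 mm per year = 419.63 years ≈ 420 rings.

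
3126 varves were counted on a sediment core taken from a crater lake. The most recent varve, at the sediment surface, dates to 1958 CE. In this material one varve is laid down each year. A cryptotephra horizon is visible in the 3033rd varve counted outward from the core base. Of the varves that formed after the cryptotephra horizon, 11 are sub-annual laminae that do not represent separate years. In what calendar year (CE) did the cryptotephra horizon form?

1876 CE

The cryptotephra horizon sits at varve 3033 from the core base, so 3126 − 3033 = 93 varves formed after it.
93 − 11 false = 82 true varves after the cryptotephra horizon.
1958 − 82 = 1876 CE.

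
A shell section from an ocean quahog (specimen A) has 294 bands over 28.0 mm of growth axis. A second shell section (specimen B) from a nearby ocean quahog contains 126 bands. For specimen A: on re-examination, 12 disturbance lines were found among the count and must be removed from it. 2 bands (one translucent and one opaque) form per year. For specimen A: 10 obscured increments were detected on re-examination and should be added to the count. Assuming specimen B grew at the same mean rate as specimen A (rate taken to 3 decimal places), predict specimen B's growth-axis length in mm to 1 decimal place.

12.1 mm

Specimen A: after corrections the count is 294 − 12 + 10 = 292 bands.
Specimen A: dividing by 2 bands per year: 292 / 2 = 146 years.
A: 28.0 mm over 146 years gives 28.0 / 146 ≈ 0.192 mm/yr.
Specimen B: with 2 bands per year, 126 / 2 = 63 years. B's length ≈ 0.192 × 63 = 12.1 mm.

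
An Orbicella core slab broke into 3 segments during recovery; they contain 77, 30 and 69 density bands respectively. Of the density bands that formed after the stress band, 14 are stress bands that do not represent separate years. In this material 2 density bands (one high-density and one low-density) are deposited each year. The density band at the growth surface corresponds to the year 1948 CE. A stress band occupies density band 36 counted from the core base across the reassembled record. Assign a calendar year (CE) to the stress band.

Total density bands = 77 + 30 + 69 = 176.
Between density band 36 and the growth surface there are 176 − 36 = 140 density bands.
140 − 14 false = 126 true density bands after the stress band.
126 density bands at 2 per year is 126 / 2 = 63 years.
1948 − 63 = 1885 CE.

1885 CE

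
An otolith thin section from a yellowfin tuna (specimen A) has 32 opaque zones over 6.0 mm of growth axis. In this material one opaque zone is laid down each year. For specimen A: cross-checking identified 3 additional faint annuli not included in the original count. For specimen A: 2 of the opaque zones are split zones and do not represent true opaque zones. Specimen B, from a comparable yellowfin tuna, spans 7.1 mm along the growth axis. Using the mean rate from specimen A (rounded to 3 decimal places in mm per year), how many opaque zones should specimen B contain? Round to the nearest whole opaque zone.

39 opaque zones

Specimen A: adjusted count: 32 − 2 + 3 = 33 opaque zones.
A: Extension rate ≈ 6.0 / 33 = 0.182 mm/year.
Specimen B: 7.1 mm / 0.182 mm per year = 39.01 years ≈ 39 opaque zones.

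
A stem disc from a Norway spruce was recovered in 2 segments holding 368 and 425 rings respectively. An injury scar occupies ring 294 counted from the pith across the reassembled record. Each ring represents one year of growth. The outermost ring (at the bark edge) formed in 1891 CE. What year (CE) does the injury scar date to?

1392 CE

Total rings = 368 + 425 = 793.
The injury scar sits at ring 294 from the pith, so 793 − 294 = 499 rings formed after it.
The ring at the bark edge is 1891 CE, so the injury scar dates to 1891 − 499 = 1392 CE.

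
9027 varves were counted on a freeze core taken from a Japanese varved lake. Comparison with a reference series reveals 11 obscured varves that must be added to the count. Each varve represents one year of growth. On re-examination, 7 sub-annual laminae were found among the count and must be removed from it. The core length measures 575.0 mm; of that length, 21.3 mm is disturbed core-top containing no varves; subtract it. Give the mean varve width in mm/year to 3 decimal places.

0.061 mm/year

Correcting the raw count gives 9027 − 7 + 11 = 9031 true varves.
Net length = 575.0 − 21.3 = 553.7 mm.
Extension rate ≈ 553.7 / 9031 = 0.061 mm/year.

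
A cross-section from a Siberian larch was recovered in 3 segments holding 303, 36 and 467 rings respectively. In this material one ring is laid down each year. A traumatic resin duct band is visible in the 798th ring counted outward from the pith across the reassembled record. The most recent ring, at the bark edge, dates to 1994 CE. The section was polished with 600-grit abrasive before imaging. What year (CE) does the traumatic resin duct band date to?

1986 CE

Total rings = 303 + 36 + 467 = 806.
806 − 798 = 8 rings lie beyond the traumatic resin duct band toward the bark edge.
Counting back 8 years from 1994 CE places the traumatic resin duct band in 1994 − 8 = 1986 CE.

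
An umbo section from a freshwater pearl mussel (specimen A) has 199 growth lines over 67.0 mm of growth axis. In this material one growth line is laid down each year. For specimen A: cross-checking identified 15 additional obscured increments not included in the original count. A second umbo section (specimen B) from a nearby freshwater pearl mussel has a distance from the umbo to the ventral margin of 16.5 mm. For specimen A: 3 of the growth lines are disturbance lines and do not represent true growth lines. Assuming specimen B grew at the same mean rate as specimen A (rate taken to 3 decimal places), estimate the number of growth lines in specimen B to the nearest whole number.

Specimen A: correcting the raw count gives 199 − 3 + 15 = 211 true growth lines.
A: 67.0 mm over 211 years gives 67.0 / 211 ≈ 0.318 mm/yr.
B spans 16.5 / 0.318 = 51.89 years ≈ 52 growth lines.

52 growth lines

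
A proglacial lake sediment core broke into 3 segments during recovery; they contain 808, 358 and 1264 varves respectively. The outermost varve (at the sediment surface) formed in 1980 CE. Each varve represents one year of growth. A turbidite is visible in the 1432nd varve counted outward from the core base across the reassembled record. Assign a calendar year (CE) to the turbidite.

Total varves = 808 + 358 + 1264 = 2430.
2430 − 1432 = 998 varves lie beyond the turbidite toward the sediment surface.
1980 − 998 = 982 CE.

982 CE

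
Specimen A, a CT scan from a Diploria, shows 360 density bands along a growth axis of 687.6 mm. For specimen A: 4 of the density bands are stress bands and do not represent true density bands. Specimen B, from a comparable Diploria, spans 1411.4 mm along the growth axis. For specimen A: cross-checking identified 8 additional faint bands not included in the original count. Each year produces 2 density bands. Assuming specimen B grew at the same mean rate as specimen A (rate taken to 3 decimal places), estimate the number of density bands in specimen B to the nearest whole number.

747 density bands

Specimen A: true density band count = 360 − 4 + 8 = 364.
Specimen A: with 2 density bands per year, 364 / 2 = 182 years.
A: 687.6 mm over 182 years gives 687.6 / 182 ≈ 3.778 mm/yr.
B spans 1411.4 / 3.778 = 373.58 years; at 2 density bands per year that is 373.58 × 2 ≈ 747 density bands.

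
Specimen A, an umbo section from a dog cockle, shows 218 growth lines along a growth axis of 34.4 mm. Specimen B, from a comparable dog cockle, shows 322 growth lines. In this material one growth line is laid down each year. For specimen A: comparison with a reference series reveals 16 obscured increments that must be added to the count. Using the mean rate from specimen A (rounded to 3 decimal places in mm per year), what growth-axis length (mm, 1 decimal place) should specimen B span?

47.3 mm

Specimen A: true growth line count = 218 + 16 = 234.
A: Extension rate ≈ 34.4 / 234 = 0.147 mm per year.
Length of B = 0.147 × 322 = 47.3 mm.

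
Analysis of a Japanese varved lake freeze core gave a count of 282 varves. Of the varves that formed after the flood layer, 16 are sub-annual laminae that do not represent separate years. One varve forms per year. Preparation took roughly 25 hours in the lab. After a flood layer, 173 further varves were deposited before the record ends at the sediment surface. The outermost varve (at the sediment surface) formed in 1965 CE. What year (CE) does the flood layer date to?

173 varves post-date the flood layer.
Excluding 16 false varves: 173 − 16 = 157.
The varve at the sediment surface is 1965 CE, so the flood layer dates to 1965 − 157 = 1808 CE.

1808 CE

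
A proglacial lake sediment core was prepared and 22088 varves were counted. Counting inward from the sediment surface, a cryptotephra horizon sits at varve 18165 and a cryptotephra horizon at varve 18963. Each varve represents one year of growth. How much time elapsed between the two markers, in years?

798 yr

The two markers are separated by 18963 − 18165 = 798 varves.
At one varve per year, 798 years elapsed between them.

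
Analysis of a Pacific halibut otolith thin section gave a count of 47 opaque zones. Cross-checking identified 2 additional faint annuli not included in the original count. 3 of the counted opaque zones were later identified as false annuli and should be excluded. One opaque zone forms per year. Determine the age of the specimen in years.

46 yr

After corrections the count is 47 − 3 + 2 = 46 opaque zones.
At one opaque zone per year, that is 46 years.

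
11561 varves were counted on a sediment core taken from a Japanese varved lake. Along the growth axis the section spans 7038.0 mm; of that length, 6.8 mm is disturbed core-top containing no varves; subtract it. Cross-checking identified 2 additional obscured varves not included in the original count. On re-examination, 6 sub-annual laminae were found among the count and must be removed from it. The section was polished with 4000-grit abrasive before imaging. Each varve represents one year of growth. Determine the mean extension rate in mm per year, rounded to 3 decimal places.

True varve count = 11561 − 6 + 2 = 11557.
Net length = 7038.0 − 6.8 = 7031.2 mm.
Mean rate = 7031.2 mm / 11557 years ≈ 0.608 mm per year.

0.608 mm per year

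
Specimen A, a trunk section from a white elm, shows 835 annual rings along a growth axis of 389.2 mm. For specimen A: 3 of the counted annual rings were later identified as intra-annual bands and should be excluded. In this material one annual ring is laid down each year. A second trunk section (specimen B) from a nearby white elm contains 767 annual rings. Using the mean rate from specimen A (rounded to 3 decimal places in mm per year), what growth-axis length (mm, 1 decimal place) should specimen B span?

Specimen A: correcting the raw count gives 835 − 3 = 832 true annual rings.
A: Mean rate = 389.2 mm / 832 years ≈ 0.468 mm/yr.
For B, 0.468 mm/year × 767 years = 359.0 mm.

359.0 mm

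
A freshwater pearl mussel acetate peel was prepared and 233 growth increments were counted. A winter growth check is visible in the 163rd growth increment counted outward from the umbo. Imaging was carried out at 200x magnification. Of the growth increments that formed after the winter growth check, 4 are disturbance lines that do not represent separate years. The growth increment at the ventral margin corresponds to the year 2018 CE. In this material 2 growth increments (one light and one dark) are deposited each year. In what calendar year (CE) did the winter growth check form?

1985 CE

The winter growth check sits at growth increment 163 from the umbo, so 233 − 163 = 70 growth increments formed after it.
70 − 4 false = 66 true growth increments after the winter growth check.
With 2 growth increments per year, 66 / 2 = 33 years.
2018 − 33 = 1985 CE.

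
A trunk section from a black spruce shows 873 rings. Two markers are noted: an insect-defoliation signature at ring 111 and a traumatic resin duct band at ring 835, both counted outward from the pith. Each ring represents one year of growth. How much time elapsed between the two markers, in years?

724 years

835 − 111 = 724 rings lie between the two events.
That is 724 years at one ring per year.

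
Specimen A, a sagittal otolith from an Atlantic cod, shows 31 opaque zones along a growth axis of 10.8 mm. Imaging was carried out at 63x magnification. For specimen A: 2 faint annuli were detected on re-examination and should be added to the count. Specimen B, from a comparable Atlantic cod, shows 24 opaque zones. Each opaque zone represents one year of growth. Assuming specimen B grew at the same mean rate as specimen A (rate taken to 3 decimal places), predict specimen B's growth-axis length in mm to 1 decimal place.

Specimen A: after corrections the count is 31 + 2 = 33 opaque zones.
A: Extension rate ≈ 10.8 / 33 = 0.327 mm/year.
For B, 0.327 mm/year × 24 years = 7.8 mm.

7.8 mm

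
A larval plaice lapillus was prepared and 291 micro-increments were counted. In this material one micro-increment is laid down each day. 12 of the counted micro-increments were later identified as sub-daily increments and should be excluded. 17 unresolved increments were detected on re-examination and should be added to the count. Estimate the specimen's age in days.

296 days

True micro-increment count = 291 − 12 + 17 = 296.
With a one-to-one micro-increment periodicity this is 296 days.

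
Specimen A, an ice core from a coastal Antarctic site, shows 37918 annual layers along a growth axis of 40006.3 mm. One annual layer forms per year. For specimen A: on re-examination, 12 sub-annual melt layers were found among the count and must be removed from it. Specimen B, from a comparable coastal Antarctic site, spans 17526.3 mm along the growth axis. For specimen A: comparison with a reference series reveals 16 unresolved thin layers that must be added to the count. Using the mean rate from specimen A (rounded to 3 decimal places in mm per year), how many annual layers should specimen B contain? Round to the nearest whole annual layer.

Specimen A: correcting the raw count gives 37918 − 12 + 16 = 37922 true annual layers.
A: 40006.3 mm over 37922 years gives 40006.3 / 37922 ≈ 1.055 mm/yr.
Specimen B: 17526.3 mm / 1.055 mm per year = 16612.61 years ≈ 16613 annual layers.

16613 annual layers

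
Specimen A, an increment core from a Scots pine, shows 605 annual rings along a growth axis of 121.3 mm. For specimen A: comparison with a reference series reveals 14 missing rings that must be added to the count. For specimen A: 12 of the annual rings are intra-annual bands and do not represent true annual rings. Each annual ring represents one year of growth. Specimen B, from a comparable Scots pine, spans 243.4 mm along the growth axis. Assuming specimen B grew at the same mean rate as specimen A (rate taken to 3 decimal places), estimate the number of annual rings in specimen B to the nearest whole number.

1217 annual rings

Specimen A: correcting the raw count gives 605 − 12 + 14 = 607 true annual rings.
A: 121.3 mm over 607 years gives 121.3 / 607 ≈ 0.200 mm per year.
Specimen B: 243.4 mm / 0.200 mm per year = 1217.00 years ≈ 1217 annual rings.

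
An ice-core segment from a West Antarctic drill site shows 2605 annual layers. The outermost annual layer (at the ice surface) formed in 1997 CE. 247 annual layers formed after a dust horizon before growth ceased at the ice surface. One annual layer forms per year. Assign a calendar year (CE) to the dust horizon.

1750 CE

There are 247 annual layers younger than the dust horizon.
Counting back 247 years from 1997 CE places the dust horizon in 1997 − 247 = 1750 CE.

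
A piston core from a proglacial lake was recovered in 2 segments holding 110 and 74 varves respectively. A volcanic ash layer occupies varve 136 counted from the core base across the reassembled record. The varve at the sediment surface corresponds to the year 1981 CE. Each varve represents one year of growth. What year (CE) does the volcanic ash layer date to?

Total varves = 110 + 74 = 184.
Between varve 136 and the sediment surface there are 184 − 136 = 48 varves.
The varve at the sediment surface is 1981 CE, so the volcanic ash layer dates to 1981 − 48 = 1933 CE.

1933 CE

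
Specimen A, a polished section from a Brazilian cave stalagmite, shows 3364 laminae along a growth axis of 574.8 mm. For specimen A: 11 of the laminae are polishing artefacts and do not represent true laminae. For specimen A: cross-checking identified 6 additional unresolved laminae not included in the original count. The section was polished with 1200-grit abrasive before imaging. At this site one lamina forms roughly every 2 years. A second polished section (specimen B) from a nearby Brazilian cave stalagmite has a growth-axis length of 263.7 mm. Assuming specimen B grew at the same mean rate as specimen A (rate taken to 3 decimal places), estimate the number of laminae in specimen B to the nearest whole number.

1533 laminae

Specimen A: adjusted count: 3364 − 11 + 6 = 3359 laminae.
Specimen A: multiplying by 2 years per lamina: 3359 × 2 = 6718 years.
A: 574.8 mm over 6718 years gives 574.8 / 6718 ≈ 0.086 mm per year.
For B, 263.7 / 0.086 = 3066.28 years; at 2 years per lamina that is 3066.28 / 2 ≈ 1533 laminae.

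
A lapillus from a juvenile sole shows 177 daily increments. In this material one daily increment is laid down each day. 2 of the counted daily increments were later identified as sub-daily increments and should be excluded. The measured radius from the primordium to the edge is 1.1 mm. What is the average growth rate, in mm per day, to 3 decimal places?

Correcting the raw count gives 177 − 2 = 175 true daily increments.
Extension rate ≈ 1.1 / 175 = 0.006 mm per day.

0.006 mm per day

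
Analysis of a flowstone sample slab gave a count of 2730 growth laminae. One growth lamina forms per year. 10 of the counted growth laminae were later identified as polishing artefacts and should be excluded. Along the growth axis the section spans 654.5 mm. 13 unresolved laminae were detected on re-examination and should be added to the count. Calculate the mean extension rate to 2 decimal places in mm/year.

0.24 mm/year

True growth lamina count = 2730 − 10 + 13 = 2733.
Extension rate ≈ 654.5 / 2733 = 0.24 mm/year.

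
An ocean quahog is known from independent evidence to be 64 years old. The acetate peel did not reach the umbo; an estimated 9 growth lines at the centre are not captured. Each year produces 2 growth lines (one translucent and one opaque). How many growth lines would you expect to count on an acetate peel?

64 years at 2 growth lines per year gives 64 × 2 = 128 growth lines.
Subtracting the 9 growth lines not captured gives 128 − 9 = 119 growth lines in the record.

119 growth lines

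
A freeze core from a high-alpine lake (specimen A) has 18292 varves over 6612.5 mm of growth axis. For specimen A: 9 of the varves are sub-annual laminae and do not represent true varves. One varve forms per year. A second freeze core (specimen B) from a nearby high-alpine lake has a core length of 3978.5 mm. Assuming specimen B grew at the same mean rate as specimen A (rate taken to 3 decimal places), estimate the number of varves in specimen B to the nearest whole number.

Specimen A: adjusted count: 18292 − 9 = 18283 varves.
A: Mean rate = 6612.5 mm / 18283 years ≈ 0.362 mm/yr.
B spans 3978.5 / 0.362 = 10990.33 years ≈ 10990 varves.

10990 varves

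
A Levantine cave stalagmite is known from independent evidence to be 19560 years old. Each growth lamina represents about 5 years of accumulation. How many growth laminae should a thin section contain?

At 5 years per growth lamina, 19560 / 5 = 3912 growth laminae are expected.
So 3912 growth laminae should be present.

3912 growth laminae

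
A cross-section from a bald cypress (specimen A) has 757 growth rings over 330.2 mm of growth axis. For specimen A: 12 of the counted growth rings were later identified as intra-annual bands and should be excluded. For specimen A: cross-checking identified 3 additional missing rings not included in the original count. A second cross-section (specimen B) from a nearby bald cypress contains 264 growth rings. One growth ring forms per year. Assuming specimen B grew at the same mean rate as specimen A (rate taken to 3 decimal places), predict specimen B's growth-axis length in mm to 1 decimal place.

116.4 mm

Specimen A: adjusted count: 757 − 12 + 3 = 748 growth rings.
A: Mean rate = 330.2 mm / 748 years ≈ 0.441 mm per year.
For B, 0.441 mm/year × 264 years = 116.4 mm.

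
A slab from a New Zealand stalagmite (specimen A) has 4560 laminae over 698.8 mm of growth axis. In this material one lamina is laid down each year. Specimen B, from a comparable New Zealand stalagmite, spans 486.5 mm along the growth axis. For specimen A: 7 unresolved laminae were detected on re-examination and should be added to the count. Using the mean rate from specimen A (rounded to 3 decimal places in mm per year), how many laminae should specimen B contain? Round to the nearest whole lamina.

Specimen A: after corrections the count is 4560 + 7 = 4567 laminae.
A: Extension rate ≈ 698.8 / 4567 = 0.153 mm/year.
For B, 486.5 / 0.153 = 3179.74 years ≈ 3180 laminae.

3180 laminae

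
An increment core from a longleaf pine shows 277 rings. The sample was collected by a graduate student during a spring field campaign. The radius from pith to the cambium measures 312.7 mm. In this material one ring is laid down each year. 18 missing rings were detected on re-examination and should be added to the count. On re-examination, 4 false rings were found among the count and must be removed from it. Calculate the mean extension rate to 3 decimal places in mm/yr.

1.075 mm/yr

True ring count = 277 − 4 + 18 = 291.
Mean rate = 312.7 mm / 291 years ≈ 1.075 mm/yr.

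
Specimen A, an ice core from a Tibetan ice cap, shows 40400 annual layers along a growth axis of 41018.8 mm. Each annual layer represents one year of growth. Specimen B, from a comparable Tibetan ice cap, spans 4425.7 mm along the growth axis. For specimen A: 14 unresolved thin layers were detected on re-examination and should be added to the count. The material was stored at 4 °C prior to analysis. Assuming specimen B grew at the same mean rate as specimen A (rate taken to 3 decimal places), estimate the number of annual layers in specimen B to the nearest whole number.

4360 annual layers

Specimen A: after corrections the count is 40400 + 14 = 40414 annual layers.
A: 41018.8 mm over 40414 years gives 41018.8 / 40414 ≈ 1.015 mm/year.
Specimen B: 4425.7 mm / 1.015 mm per year = 4360.30 years ≈ 4360 annual layers.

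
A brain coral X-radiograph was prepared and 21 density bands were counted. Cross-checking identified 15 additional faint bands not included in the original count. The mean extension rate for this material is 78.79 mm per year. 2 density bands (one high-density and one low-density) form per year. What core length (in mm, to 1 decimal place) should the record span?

1418.2 mm

Adjusted count: 21 + 15 = 36 density bands.
36 density bands at 2 per year is 36 / 2 = 18 years.
Predicted length = 78.79 mm/year × 18 years = 1418.2 mm.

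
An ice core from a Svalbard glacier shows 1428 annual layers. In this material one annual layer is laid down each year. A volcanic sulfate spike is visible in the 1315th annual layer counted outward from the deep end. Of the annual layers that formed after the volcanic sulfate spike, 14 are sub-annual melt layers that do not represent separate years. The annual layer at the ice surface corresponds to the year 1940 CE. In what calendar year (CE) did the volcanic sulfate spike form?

1428 − 1315 = 113 annual layers lie beyond the volcanic sulfate spike toward the ice surface.
Excluding 14 false annual layers: 113 − 14 = 99.
Counting back 99 years from 1940 CE places the volcanic sulfate spike in 1940 − 99 = 1841 CE.

1841 CE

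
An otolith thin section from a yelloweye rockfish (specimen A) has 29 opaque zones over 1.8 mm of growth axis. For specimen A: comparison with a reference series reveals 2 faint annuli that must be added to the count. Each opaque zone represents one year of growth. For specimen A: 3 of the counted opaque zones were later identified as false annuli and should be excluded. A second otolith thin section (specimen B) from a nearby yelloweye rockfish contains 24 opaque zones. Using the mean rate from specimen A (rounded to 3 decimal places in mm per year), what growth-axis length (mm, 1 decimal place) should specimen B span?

1.5 mm

Specimen A: true opaque zone count = 29 − 3 + 2 = 28.
A: 1.8 mm over 28 years gives 1.8 / 28 ≈ 0.064 mm/year.
For B, 0.064 mm/year × 24 years = 1.5 mm.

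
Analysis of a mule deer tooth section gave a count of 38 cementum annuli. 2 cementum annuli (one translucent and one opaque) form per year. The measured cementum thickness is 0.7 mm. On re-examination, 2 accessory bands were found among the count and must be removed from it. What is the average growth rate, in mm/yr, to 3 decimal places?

Correcting the raw count gives 38 − 2 = 36 true cementum annuli.
Dividing by 2 cementum annuli per year: 36 / 2 = 18 years.
Mean rate = 0.7 mm / 18 years ≈ 0.039 mm/yr.

0.039 mm/yr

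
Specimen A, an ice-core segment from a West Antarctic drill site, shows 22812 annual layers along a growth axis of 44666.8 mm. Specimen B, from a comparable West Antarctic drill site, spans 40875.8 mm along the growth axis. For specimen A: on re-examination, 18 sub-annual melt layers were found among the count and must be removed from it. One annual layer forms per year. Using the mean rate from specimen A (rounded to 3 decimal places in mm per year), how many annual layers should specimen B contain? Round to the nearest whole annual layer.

Specimen A: correcting the raw count gives 22812 − 18 = 22794 true annual layers.
A: Mean rate = 44666.8 mm / 22794 years ≈ 1.960 mm/yr.
For B, 40875.8 / 1.960 = 20855.00 years ≈ 20855 annual layers.

20855 annual layers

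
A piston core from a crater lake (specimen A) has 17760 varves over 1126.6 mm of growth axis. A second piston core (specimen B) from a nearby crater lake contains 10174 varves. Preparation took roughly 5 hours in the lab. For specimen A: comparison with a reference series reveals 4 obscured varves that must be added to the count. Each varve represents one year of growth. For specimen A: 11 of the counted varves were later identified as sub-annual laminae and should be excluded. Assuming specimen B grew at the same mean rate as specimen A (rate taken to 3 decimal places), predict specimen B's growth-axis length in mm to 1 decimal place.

Specimen A: correcting the raw count gives 17760 − 11 + 4 = 17753 true varves.
A: Mean rate = 1126.6 mm / 17753 years ≈ 0.063 mm/yr.
B's length ≈ 0.063 × 10174 = 641.0 mm.

641.0 mm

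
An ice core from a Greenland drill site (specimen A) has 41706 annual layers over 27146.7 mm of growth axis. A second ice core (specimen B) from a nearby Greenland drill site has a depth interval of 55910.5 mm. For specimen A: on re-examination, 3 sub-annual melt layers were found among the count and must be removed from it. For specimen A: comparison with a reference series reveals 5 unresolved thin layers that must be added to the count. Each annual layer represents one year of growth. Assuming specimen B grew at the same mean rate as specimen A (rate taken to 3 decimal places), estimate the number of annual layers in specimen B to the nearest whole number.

85884 annual layers

Specimen A: adjusted count: 41706 − 3 + 5 = 41708 annual layers.
A: 27146.7 mm over 41708 years gives 27146.7 / 41708 ≈ 0.651 mm/year.
B spans 55910.5 / 0.651 = 85884.02 years ≈ 85884 annual layers.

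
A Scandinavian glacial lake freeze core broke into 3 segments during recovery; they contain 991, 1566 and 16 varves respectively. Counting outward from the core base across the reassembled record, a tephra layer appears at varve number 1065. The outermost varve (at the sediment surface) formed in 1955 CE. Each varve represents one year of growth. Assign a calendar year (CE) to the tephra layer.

Total varves = 991 + 1566 + 16 = 2573.
The tephra layer sits at varve 1065 from the core base, so 2573 − 1065 = 1508 varves formed after it.
1955 − 1508 = 447 CE.

447 CE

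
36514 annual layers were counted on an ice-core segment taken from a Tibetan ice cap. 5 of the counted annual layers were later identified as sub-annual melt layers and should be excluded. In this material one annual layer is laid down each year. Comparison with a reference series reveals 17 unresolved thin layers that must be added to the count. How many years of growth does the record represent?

Adjusted count: 36514 − 5 + 17 = 36526 annual layers.
One annual layer per year makes the duration 36526 years.

36526 yr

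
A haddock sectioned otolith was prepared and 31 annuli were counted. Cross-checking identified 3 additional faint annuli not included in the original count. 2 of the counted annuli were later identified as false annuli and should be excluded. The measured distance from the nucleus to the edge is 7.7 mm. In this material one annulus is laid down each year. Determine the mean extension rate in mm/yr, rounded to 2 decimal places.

True annulus count = 31 − 2 + 3 = 32.
Mean rate = 7.7 mm / 32 years ≈ 0.24 mm/yr.

0.24 mm/yr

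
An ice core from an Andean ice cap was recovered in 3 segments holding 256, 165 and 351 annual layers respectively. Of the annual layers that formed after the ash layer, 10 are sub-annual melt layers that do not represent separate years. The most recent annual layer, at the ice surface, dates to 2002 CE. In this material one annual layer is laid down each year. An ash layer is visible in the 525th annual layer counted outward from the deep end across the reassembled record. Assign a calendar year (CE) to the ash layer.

1765 CE

Total annual layers = 256 + 165 + 351 = 772.
Between annual layer 525 and the ice surface there are 772 − 525 = 247 annual layers.
247 − 10 false = 237 true annual layers after the ash layer.
The annual layer at the ice surface is 2002 CE, so the ash layer dates to 2002 − 237 = 1765 CE.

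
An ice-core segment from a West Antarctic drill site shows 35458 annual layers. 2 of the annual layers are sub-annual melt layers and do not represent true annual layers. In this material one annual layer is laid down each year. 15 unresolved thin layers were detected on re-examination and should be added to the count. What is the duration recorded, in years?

True annual layer count = 35458 − 2 + 15 = 35471.
One annual layer per year makes the duration 35471 years.

35471 years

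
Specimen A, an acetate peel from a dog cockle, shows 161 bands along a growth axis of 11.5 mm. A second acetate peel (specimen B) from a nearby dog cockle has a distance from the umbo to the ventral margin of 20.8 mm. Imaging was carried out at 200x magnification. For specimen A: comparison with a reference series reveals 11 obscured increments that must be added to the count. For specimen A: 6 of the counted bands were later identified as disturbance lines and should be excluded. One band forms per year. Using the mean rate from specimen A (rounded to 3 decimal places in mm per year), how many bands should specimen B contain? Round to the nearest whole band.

301 bands

Specimen A: correcting the raw count gives 161 − 6 + 11 = 166 true bands.
A: Mean rate = 11.5 mm / 166 years ≈ 0.069 mm/year.
For B, 20.8 / 0.069 = 301.45 years ≈ 301 bands.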